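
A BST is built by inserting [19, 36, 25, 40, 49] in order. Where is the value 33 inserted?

Starting tree (level order): [19, None, 36, 25, 40, None, None, None, 49]
Insertion path: 19 -> 36 -> 25
Result: insert 33 as right child of 25
Final tree (level order): [19, None, 36, 25, 40, None, 33, None, 49]


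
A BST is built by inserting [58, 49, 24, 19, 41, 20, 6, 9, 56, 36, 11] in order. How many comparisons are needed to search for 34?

Search path for 34: 58 -> 49 -> 24 -> 41 -> 36
Found: False
Comparisons: 5


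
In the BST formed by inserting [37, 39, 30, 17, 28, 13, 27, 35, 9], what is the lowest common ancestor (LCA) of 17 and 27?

Tree insertion order: [37, 39, 30, 17, 28, 13, 27, 35, 9]
Tree (level-order array): [37, 30, 39, 17, 35, None, None, 13, 28, None, None, 9, None, 27]
In a BST, the LCA of p=17, q=27 is the first node v on the
root-to-leaf path with p <= v <= q (go left if both < v, right if both > v).
Walk from root:
  at 37: both 17 and 27 < 37, go left
  at 30: both 17 and 27 < 30, go left
  at 17: 17 <= 17 <= 27, this is the LCA
LCA = 17


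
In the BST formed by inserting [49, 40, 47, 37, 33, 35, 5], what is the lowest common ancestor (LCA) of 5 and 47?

Tree insertion order: [49, 40, 47, 37, 33, 35, 5]
Tree (level-order array): [49, 40, None, 37, 47, 33, None, None, None, 5, 35]
In a BST, the LCA of p=5, q=47 is the first node v on the
root-to-leaf path with p <= v <= q (go left if both < v, right if both > v).
Walk from root:
  at 49: both 5 and 47 < 49, go left
  at 40: 5 <= 40 <= 47, this is the LCA
LCA = 40


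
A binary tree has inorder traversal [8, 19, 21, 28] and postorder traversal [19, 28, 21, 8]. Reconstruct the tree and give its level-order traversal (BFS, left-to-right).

Inorder:   [8, 19, 21, 28]
Postorder: [19, 28, 21, 8]
Algorithm: postorder visits root last, so walk postorder right-to-left;
each value is the root of the current inorder slice — split it at that
value, recurse on the right subtree first, then the left.
Recursive splits:
  root=8; inorder splits into left=[], right=[19, 21, 28]
  root=21; inorder splits into left=[19], right=[28]
  root=28; inorder splits into left=[], right=[]
  root=19; inorder splits into left=[], right=[]
Reconstructed level-order: [8, 21, 19, 28]


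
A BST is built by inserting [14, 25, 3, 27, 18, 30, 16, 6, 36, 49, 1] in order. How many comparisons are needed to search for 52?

Search path for 52: 14 -> 25 -> 27 -> 30 -> 36 -> 49
Found: False
Comparisons: 6


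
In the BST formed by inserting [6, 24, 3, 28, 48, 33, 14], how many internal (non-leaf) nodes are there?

Tree built from: [6, 24, 3, 28, 48, 33, 14]
Tree (level-order array): [6, 3, 24, None, None, 14, 28, None, None, None, 48, 33]
Rule: An internal node has at least one child.
Per-node child counts:
  node 6: 2 child(ren)
  node 3: 0 child(ren)
  node 24: 2 child(ren)
  node 14: 0 child(ren)
  node 28: 1 child(ren)
  node 48: 1 child(ren)
  node 33: 0 child(ren)
Matching nodes: [6, 24, 28, 48]
Count of internal (non-leaf) nodes: 4


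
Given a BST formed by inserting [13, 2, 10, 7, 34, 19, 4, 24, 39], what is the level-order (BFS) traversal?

Tree insertion order: [13, 2, 10, 7, 34, 19, 4, 24, 39]
Tree (level-order array): [13, 2, 34, None, 10, 19, 39, 7, None, None, 24, None, None, 4]
BFS from the root, enqueuing left then right child of each popped node:
  queue [13] -> pop 13, enqueue [2, 34], visited so far: [13]
  queue [2, 34] -> pop 2, enqueue [10], visited so far: [13, 2]
  queue [34, 10] -> pop 34, enqueue [19, 39], visited so far: [13, 2, 34]
  queue [10, 19, 39] -> pop 10, enqueue [7], visited so far: [13, 2, 34, 10]
  queue [19, 39, 7] -> pop 19, enqueue [24], visited so far: [13, 2, 34, 10, 19]
  queue [39, 7, 24] -> pop 39, enqueue [none], visited so far: [13, 2, 34, 10, 19, 39]
  queue [7, 24] -> pop 7, enqueue [4], visited so far: [13, 2, 34, 10, 19, 39, 7]
  queue [24, 4] -> pop 24, enqueue [none], visited so far: [13, 2, 34, 10, 19, 39, 7, 24]
  queue [4] -> pop 4, enqueue [none], visited so far: [13, 2, 34, 10, 19, 39, 7, 24, 4]
Result: [13, 2, 34, 10, 19, 39, 7, 24, 4]


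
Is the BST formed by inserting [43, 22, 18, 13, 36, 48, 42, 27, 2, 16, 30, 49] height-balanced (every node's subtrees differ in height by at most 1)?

Tree (level-order array): [43, 22, 48, 18, 36, None, 49, 13, None, 27, 42, None, None, 2, 16, None, 30]
Definition: a tree is height-balanced if, at every node, |h(left) - h(right)| <= 1 (empty subtree has height -1).
Bottom-up per-node check:
  node 2: h_left=-1, h_right=-1, diff=0 [OK], height=0
  node 16: h_left=-1, h_right=-1, diff=0 [OK], height=0
  node 13: h_left=0, h_right=0, diff=0 [OK], height=1
  node 18: h_left=1, h_right=-1, diff=2 [FAIL (|1--1|=2 > 1)], height=2
  node 30: h_left=-1, h_right=-1, diff=0 [OK], height=0
  node 27: h_left=-1, h_right=0, diff=1 [OK], height=1
  node 42: h_left=-1, h_right=-1, diff=0 [OK], height=0
  node 36: h_left=1, h_right=0, diff=1 [OK], height=2
  node 22: h_left=2, h_right=2, diff=0 [OK], height=3
  node 49: h_left=-1, h_right=-1, diff=0 [OK], height=0
  node 48: h_left=-1, h_right=0, diff=1 [OK], height=1
  node 43: h_left=3, h_right=1, diff=2 [FAIL (|3-1|=2 > 1)], height=4
Node 18 violates the condition: |1 - -1| = 2 > 1.
Result: Not balanced


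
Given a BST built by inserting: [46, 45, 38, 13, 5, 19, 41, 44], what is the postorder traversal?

Tree insertion order: [46, 45, 38, 13, 5, 19, 41, 44]
Tree (level-order array): [46, 45, None, 38, None, 13, 41, 5, 19, None, 44]
Postorder traversal: [5, 19, 13, 44, 41, 38, 45, 46]


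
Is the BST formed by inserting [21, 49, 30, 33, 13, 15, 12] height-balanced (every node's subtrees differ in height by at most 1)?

Tree (level-order array): [21, 13, 49, 12, 15, 30, None, None, None, None, None, None, 33]
Definition: a tree is height-balanced if, at every node, |h(left) - h(right)| <= 1 (empty subtree has height -1).
Bottom-up per-node check:
  node 12: h_left=-1, h_right=-1, diff=0 [OK], height=0
  node 15: h_left=-1, h_right=-1, diff=0 [OK], height=0
  node 13: h_left=0, h_right=0, diff=0 [OK], height=1
  node 33: h_left=-1, h_right=-1, diff=0 [OK], height=0
  node 30: h_left=-1, h_right=0, diff=1 [OK], height=1
  node 49: h_left=1, h_right=-1, diff=2 [FAIL (|1--1|=2 > 1)], height=2
  node 21: h_left=1, h_right=2, diff=1 [OK], height=3
Node 49 violates the condition: |1 - -1| = 2 > 1.
Result: Not balanced


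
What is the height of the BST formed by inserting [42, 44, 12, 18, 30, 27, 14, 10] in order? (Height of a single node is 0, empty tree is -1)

Insertion order: [42, 44, 12, 18, 30, 27, 14, 10]
Tree (level-order array): [42, 12, 44, 10, 18, None, None, None, None, 14, 30, None, None, 27]
Compute height bottom-up (empty subtree = -1):
  height(10) = 1 + max(-1, -1) = 0
  height(14) = 1 + max(-1, -1) = 0
  height(27) = 1 + max(-1, -1) = 0
  height(30) = 1 + max(0, -1) = 1
  height(18) = 1 + max(0, 1) = 2
  height(12) = 1 + max(0, 2) = 3
  height(44) = 1 + max(-1, -1) = 0
  height(42) = 1 + max(3, 0) = 4
Height = 4


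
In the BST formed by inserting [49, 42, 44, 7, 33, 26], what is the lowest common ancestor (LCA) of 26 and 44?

Tree insertion order: [49, 42, 44, 7, 33, 26]
Tree (level-order array): [49, 42, None, 7, 44, None, 33, None, None, 26]
In a BST, the LCA of p=26, q=44 is the first node v on the
root-to-leaf path with p <= v <= q (go left if both < v, right if both > v).
Walk from root:
  at 49: both 26 and 44 < 49, go left
  at 42: 26 <= 42 <= 44, this is the LCA
LCA = 42


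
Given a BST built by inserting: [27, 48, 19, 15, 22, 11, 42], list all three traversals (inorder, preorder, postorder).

Tree insertion order: [27, 48, 19, 15, 22, 11, 42]
Tree (level-order array): [27, 19, 48, 15, 22, 42, None, 11]
Inorder (L, root, R): [11, 15, 19, 22, 27, 42, 48]
Preorder (root, L, R): [27, 19, 15, 11, 22, 48, 42]
Postorder (L, R, root): [11, 15, 22, 19, 42, 48, 27]


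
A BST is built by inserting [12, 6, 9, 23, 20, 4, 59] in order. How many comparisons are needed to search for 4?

Search path for 4: 12 -> 6 -> 4
Found: True
Comparisons: 3


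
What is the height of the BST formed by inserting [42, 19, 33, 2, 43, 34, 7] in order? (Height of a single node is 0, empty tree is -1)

Insertion order: [42, 19, 33, 2, 43, 34, 7]
Tree (level-order array): [42, 19, 43, 2, 33, None, None, None, 7, None, 34]
Compute height bottom-up (empty subtree = -1):
  height(7) = 1 + max(-1, -1) = 0
  height(2) = 1 + max(-1, 0) = 1
  height(34) = 1 + max(-1, -1) = 0
  height(33) = 1 + max(-1, 0) = 1
  height(19) = 1 + max(1, 1) = 2
  height(43) = 1 + max(-1, -1) = 0
  height(42) = 1 + max(2, 0) = 3
Height = 3


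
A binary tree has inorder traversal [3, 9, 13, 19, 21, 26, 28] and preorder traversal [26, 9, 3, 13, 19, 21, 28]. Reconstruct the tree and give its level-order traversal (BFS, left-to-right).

Inorder:  [3, 9, 13, 19, 21, 26, 28]
Preorder: [26, 9, 3, 13, 19, 21, 28]
Algorithm: preorder visits root first, so consume preorder in order;
for each root, split the current inorder slice at that value into
left-subtree inorder and right-subtree inorder, then recurse.
Recursive splits:
  root=26; inorder splits into left=[3, 9, 13, 19, 21], right=[28]
  root=9; inorder splits into left=[3], right=[13, 19, 21]
  root=3; inorder splits into left=[], right=[]
  root=13; inorder splits into left=[], right=[19, 21]
  root=19; inorder splits into left=[], right=[21]
  root=21; inorder splits into left=[], right=[]
  root=28; inorder splits into left=[], right=[]
Reconstructed level-order: [26, 9, 28, 3, 13, 19, 21]


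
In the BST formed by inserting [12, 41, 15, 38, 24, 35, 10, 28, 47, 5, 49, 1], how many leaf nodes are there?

Tree built from: [12, 41, 15, 38, 24, 35, 10, 28, 47, 5, 49, 1]
Tree (level-order array): [12, 10, 41, 5, None, 15, 47, 1, None, None, 38, None, 49, None, None, 24, None, None, None, None, 35, 28]
Rule: A leaf has 0 children.
Per-node child counts:
  node 12: 2 child(ren)
  node 10: 1 child(ren)
  node 5: 1 child(ren)
  node 1: 0 child(ren)
  node 41: 2 child(ren)
  node 15: 1 child(ren)
  node 38: 1 child(ren)
  node 24: 1 child(ren)
  node 35: 1 child(ren)
  node 28: 0 child(ren)
  node 47: 1 child(ren)
  node 49: 0 child(ren)
Matching nodes: [1, 28, 49]
Count of leaf nodes: 3


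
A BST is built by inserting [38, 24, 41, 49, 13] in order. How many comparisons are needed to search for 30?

Search path for 30: 38 -> 24
Found: False
Comparisons: 2


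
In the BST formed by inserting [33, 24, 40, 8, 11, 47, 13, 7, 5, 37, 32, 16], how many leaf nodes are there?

Tree built from: [33, 24, 40, 8, 11, 47, 13, 7, 5, 37, 32, 16]
Tree (level-order array): [33, 24, 40, 8, 32, 37, 47, 7, 11, None, None, None, None, None, None, 5, None, None, 13, None, None, None, 16]
Rule: A leaf has 0 children.
Per-node child counts:
  node 33: 2 child(ren)
  node 24: 2 child(ren)
  node 8: 2 child(ren)
  node 7: 1 child(ren)
  node 5: 0 child(ren)
  node 11: 1 child(ren)
  node 13: 1 child(ren)
  node 16: 0 child(ren)
  node 32: 0 child(ren)
  node 40: 2 child(ren)
  node 37: 0 child(ren)
  node 47: 0 child(ren)
Matching nodes: [5, 16, 32, 37, 47]
Count of leaf nodes: 5


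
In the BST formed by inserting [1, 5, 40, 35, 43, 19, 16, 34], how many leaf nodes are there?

Tree built from: [1, 5, 40, 35, 43, 19, 16, 34]
Tree (level-order array): [1, None, 5, None, 40, 35, 43, 19, None, None, None, 16, 34]
Rule: A leaf has 0 children.
Per-node child counts:
  node 1: 1 child(ren)
  node 5: 1 child(ren)
  node 40: 2 child(ren)
  node 35: 1 child(ren)
  node 19: 2 child(ren)
  node 16: 0 child(ren)
  node 34: 0 child(ren)
  node 43: 0 child(ren)
Matching nodes: [16, 34, 43]
Count of leaf nodes: 3


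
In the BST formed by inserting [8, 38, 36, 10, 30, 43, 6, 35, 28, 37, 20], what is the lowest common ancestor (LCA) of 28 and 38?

Tree insertion order: [8, 38, 36, 10, 30, 43, 6, 35, 28, 37, 20]
Tree (level-order array): [8, 6, 38, None, None, 36, 43, 10, 37, None, None, None, 30, None, None, 28, 35, 20]
In a BST, the LCA of p=28, q=38 is the first node v on the
root-to-leaf path with p <= v <= q (go left if both < v, right if both > v).
Walk from root:
  at 8: both 28 and 38 > 8, go right
  at 38: 28 <= 38 <= 38, this is the LCA
LCA = 38


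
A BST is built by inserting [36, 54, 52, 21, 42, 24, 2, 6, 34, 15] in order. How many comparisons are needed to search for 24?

Search path for 24: 36 -> 21 -> 24
Found: True
Comparisons: 3


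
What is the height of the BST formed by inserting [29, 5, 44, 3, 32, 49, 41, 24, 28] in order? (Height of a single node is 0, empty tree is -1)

Insertion order: [29, 5, 44, 3, 32, 49, 41, 24, 28]
Tree (level-order array): [29, 5, 44, 3, 24, 32, 49, None, None, None, 28, None, 41]
Compute height bottom-up (empty subtree = -1):
  height(3) = 1 + max(-1, -1) = 0
  height(28) = 1 + max(-1, -1) = 0
  height(24) = 1 + max(-1, 0) = 1
  height(5) = 1 + max(0, 1) = 2
  height(41) = 1 + max(-1, -1) = 0
  height(32) = 1 + max(-1, 0) = 1
  height(49) = 1 + max(-1, -1) = 0
  height(44) = 1 + max(1, 0) = 2
  height(29) = 1 + max(2, 2) = 3
Height = 3


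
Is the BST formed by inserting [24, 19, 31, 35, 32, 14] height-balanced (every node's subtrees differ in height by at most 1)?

Tree (level-order array): [24, 19, 31, 14, None, None, 35, None, None, 32]
Definition: a tree is height-balanced if, at every node, |h(left) - h(right)| <= 1 (empty subtree has height -1).
Bottom-up per-node check:
  node 14: h_left=-1, h_right=-1, diff=0 [OK], height=0
  node 19: h_left=0, h_right=-1, diff=1 [OK], height=1
  node 32: h_left=-1, h_right=-1, diff=0 [OK], height=0
  node 35: h_left=0, h_right=-1, diff=1 [OK], height=1
  node 31: h_left=-1, h_right=1, diff=2 [FAIL (|-1-1|=2 > 1)], height=2
  node 24: h_left=1, h_right=2, diff=1 [OK], height=3
Node 31 violates the condition: |-1 - 1| = 2 > 1.
Result: Not balanced


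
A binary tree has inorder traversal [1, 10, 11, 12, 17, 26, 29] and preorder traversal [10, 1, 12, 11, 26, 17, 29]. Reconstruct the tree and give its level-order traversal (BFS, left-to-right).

Inorder:  [1, 10, 11, 12, 17, 26, 29]
Preorder: [10, 1, 12, 11, 26, 17, 29]
Algorithm: preorder visits root first, so consume preorder in order;
for each root, split the current inorder slice at that value into
left-subtree inorder and right-subtree inorder, then recurse.
Recursive splits:
  root=10; inorder splits into left=[1], right=[11, 12, 17, 26, 29]
  root=1; inorder splits into left=[], right=[]
  root=12; inorder splits into left=[11], right=[17, 26, 29]
  root=11; inorder splits into left=[], right=[]
  root=26; inorder splits into left=[17], right=[29]
  root=17; inorder splits into left=[], right=[]
  root=29; inorder splits into left=[], right=[]
Reconstructed level-order: [10, 1, 12, 11, 26, 17, 29]


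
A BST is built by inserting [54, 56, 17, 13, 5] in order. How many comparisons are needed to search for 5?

Search path for 5: 54 -> 17 -> 13 -> 5
Found: True
Comparisons: 4


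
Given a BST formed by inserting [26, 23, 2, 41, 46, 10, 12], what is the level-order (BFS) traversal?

Tree insertion order: [26, 23, 2, 41, 46, 10, 12]
Tree (level-order array): [26, 23, 41, 2, None, None, 46, None, 10, None, None, None, 12]
BFS from the root, enqueuing left then right child of each popped node:
  queue [26] -> pop 26, enqueue [23, 41], visited so far: [26]
  queue [23, 41] -> pop 23, enqueue [2], visited so far: [26, 23]
  queue [41, 2] -> pop 41, enqueue [46], visited so far: [26, 23, 41]
  queue [2, 46] -> pop 2, enqueue [10], visited so far: [26, 23, 41, 2]
  queue [46, 10] -> pop 46, enqueue [none], visited so far: [26, 23, 41, 2, 46]
  queue [10] -> pop 10, enqueue [12], visited so far: [26, 23, 41, 2, 46, 10]
  queue [12] -> pop 12, enqueue [none], visited so far: [26, 23, 41, 2, 46, 10, 12]
Result: [26, 23, 41, 2, 46, 10, 12]


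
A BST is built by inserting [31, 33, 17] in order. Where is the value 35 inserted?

Starting tree (level order): [31, 17, 33]
Insertion path: 31 -> 33
Result: insert 35 as right child of 33
Final tree (level order): [31, 17, 33, None, None, None, 35]


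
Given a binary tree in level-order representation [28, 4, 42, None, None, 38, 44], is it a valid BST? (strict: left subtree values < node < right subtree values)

Level-order array: [28, 4, 42, None, None, 38, 44]
Validate using subtree bounds (lo, hi): at each node, require lo < value < hi,
then recurse left with hi=value and right with lo=value.
Preorder trace (stopping at first violation):
  at node 28 with bounds (-inf, +inf): OK
  at node 4 with bounds (-inf, 28): OK
  at node 42 with bounds (28, +inf): OK
  at node 38 with bounds (28, 42): OK
  at node 44 with bounds (42, +inf): OK
No violation found at any node.
Result: Valid BST


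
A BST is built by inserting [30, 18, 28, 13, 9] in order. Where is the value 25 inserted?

Starting tree (level order): [30, 18, None, 13, 28, 9]
Insertion path: 30 -> 18 -> 28
Result: insert 25 as left child of 28
Final tree (level order): [30, 18, None, 13, 28, 9, None, 25]


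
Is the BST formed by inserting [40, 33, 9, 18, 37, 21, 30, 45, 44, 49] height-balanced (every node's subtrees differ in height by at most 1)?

Tree (level-order array): [40, 33, 45, 9, 37, 44, 49, None, 18, None, None, None, None, None, None, None, 21, None, 30]
Definition: a tree is height-balanced if, at every node, |h(left) - h(right)| <= 1 (empty subtree has height -1).
Bottom-up per-node check:
  node 30: h_left=-1, h_right=-1, diff=0 [OK], height=0
  node 21: h_left=-1, h_right=0, diff=1 [OK], height=1
  node 18: h_left=-1, h_right=1, diff=2 [FAIL (|-1-1|=2 > 1)], height=2
  node 9: h_left=-1, h_right=2, diff=3 [FAIL (|-1-2|=3 > 1)], height=3
  node 37: h_left=-1, h_right=-1, diff=0 [OK], height=0
  node 33: h_left=3, h_right=0, diff=3 [FAIL (|3-0|=3 > 1)], height=4
  node 44: h_left=-1, h_right=-1, diff=0 [OK], height=0
  node 49: h_left=-1, h_right=-1, diff=0 [OK], height=0
  node 45: h_left=0, h_right=0, diff=0 [OK], height=1
  node 40: h_left=4, h_right=1, diff=3 [FAIL (|4-1|=3 > 1)], height=5
Node 18 violates the condition: |-1 - 1| = 2 > 1.
Result: Not balanced


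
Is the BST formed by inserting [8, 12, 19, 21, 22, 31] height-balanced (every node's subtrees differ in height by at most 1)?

Tree (level-order array): [8, None, 12, None, 19, None, 21, None, 22, None, 31]
Definition: a tree is height-balanced if, at every node, |h(left) - h(right)| <= 1 (empty subtree has height -1).
Bottom-up per-node check:
  node 31: h_left=-1, h_right=-1, diff=0 [OK], height=0
  node 22: h_left=-1, h_right=0, diff=1 [OK], height=1
  node 21: h_left=-1, h_right=1, diff=2 [FAIL (|-1-1|=2 > 1)], height=2
  node 19: h_left=-1, h_right=2, diff=3 [FAIL (|-1-2|=3 > 1)], height=3
  node 12: h_left=-1, h_right=3, diff=4 [FAIL (|-1-3|=4 > 1)], height=4
  node 8: h_left=-1, h_right=4, diff=5 [FAIL (|-1-4|=5 > 1)], height=5
Node 21 violates the condition: |-1 - 1| = 2 > 1.
Result: Not balanced


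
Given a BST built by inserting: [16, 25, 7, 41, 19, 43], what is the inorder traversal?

Tree insertion order: [16, 25, 7, 41, 19, 43]
Tree (level-order array): [16, 7, 25, None, None, 19, 41, None, None, None, 43]
Inorder traversal: [7, 16, 19, 25, 41, 43]


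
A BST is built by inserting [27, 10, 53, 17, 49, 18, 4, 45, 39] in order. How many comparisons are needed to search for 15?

Search path for 15: 27 -> 10 -> 17
Found: False
Comparisons: 3


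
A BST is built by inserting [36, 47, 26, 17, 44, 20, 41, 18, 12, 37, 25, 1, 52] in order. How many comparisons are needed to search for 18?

Search path for 18: 36 -> 26 -> 17 -> 20 -> 18
Found: True
Comparisons: 5


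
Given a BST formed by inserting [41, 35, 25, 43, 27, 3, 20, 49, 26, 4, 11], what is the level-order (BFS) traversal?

Tree insertion order: [41, 35, 25, 43, 27, 3, 20, 49, 26, 4, 11]
Tree (level-order array): [41, 35, 43, 25, None, None, 49, 3, 27, None, None, None, 20, 26, None, 4, None, None, None, None, 11]
BFS from the root, enqueuing left then right child of each popped node:
  queue [41] -> pop 41, enqueue [35, 43], visited so far: [41]
  queue [35, 43] -> pop 35, enqueue [25], visited so far: [41, 35]
  queue [43, 25] -> pop 43, enqueue [49], visited so far: [41, 35, 43]
  queue [25, 49] -> pop 25, enqueue [3, 27], visited so far: [41, 35, 43, 25]
  queue [49, 3, 27] -> pop 49, enqueue [none], visited so far: [41, 35, 43, 25, 49]
  queue [3, 27] -> pop 3, enqueue [20], visited so far: [41, 35, 43, 25, 49, 3]
  queue [27, 20] -> pop 27, enqueue [26], visited so far: [41, 35, 43, 25, 49, 3, 27]
  queue [20, 26] -> pop 20, enqueue [4], visited so far: [41, 35, 43, 25, 49, 3, 27, 20]
  queue [26, 4] -> pop 26, enqueue [none], visited so far: [41, 35, 43, 25, 49, 3, 27, 20, 26]
  queue [4] -> pop 4, enqueue [11], visited so far: [41, 35, 43, 25, 49, 3, 27, 20, 26, 4]
  queue [11] -> pop 11, enqueue [none], visited so far: [41, 35, 43, 25, 49, 3, 27, 20, 26, 4, 11]
Result: [41, 35, 43, 25, 49, 3, 27, 20, 26, 4, 11]


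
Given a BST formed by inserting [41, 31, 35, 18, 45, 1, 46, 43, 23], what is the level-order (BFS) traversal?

Tree insertion order: [41, 31, 35, 18, 45, 1, 46, 43, 23]
Tree (level-order array): [41, 31, 45, 18, 35, 43, 46, 1, 23]
BFS from the root, enqueuing left then right child of each popped node:
  queue [41] -> pop 41, enqueue [31, 45], visited so far: [41]
  queue [31, 45] -> pop 31, enqueue [18, 35], visited so far: [41, 31]
  queue [45, 18, 35] -> pop 45, enqueue [43, 46], visited so far: [41, 31, 45]
  queue [18, 35, 43, 46] -> pop 18, enqueue [1, 23], visited so far: [41, 31, 45, 18]
  queue [35, 43, 46, 1, 23] -> pop 35, enqueue [none], visited so far: [41, 31, 45, 18, 35]
  queue [43, 46, 1, 23] -> pop 43, enqueue [none], visited so far: [41, 31, 45, 18, 35, 43]
  queue [46, 1, 23] -> pop 46, enqueue [none], visited so far: [41, 31, 45, 18, 35, 43, 46]
  queue [1, 23] -> pop 1, enqueue [none], visited so far: [41, 31, 45, 18, 35, 43, 46, 1]
  queue [23] -> pop 23, enqueue [none], visited so far: [41, 31, 45, 18, 35, 43, 46, 1, 23]
Result: [41, 31, 45, 18, 35, 43, 46, 1, 23]


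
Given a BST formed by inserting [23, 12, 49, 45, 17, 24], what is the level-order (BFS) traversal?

Tree insertion order: [23, 12, 49, 45, 17, 24]
Tree (level-order array): [23, 12, 49, None, 17, 45, None, None, None, 24]
BFS from the root, enqueuing left then right child of each popped node:
  queue [23] -> pop 23, enqueue [12, 49], visited so far: [23]
  queue [12, 49] -> pop 12, enqueue [17], visited so far: [23, 12]
  queue [49, 17] -> pop 49, enqueue [45], visited so far: [23, 12, 49]
  queue [17, 45] -> pop 17, enqueue [none], visited so far: [23, 12, 49, 17]
  queue [45] -> pop 45, enqueue [24], visited so far: [23, 12, 49, 17, 45]
  queue [24] -> pop 24, enqueue [none], visited so far: [23, 12, 49, 17, 45, 24]
Result: [23, 12, 49, 17, 45, 24]


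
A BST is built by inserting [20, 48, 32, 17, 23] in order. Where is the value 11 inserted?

Starting tree (level order): [20, 17, 48, None, None, 32, None, 23]
Insertion path: 20 -> 17
Result: insert 11 as left child of 17
Final tree (level order): [20, 17, 48, 11, None, 32, None, None, None, 23]


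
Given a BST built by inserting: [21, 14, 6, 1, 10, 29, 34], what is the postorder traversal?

Tree insertion order: [21, 14, 6, 1, 10, 29, 34]
Tree (level-order array): [21, 14, 29, 6, None, None, 34, 1, 10]
Postorder traversal: [1, 10, 6, 14, 34, 29, 21]


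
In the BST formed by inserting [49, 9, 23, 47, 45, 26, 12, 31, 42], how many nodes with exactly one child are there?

Tree built from: [49, 9, 23, 47, 45, 26, 12, 31, 42]
Tree (level-order array): [49, 9, None, None, 23, 12, 47, None, None, 45, None, 26, None, None, 31, None, 42]
Rule: These are nodes with exactly 1 non-null child.
Per-node child counts:
  node 49: 1 child(ren)
  node 9: 1 child(ren)
  node 23: 2 child(ren)
  node 12: 0 child(ren)
  node 47: 1 child(ren)
  node 45: 1 child(ren)
  node 26: 1 child(ren)
  node 31: 1 child(ren)
  node 42: 0 child(ren)
Matching nodes: [49, 9, 47, 45, 26, 31]
Count of nodes with exactly one child: 6


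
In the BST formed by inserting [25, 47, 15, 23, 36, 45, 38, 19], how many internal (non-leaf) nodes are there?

Tree built from: [25, 47, 15, 23, 36, 45, 38, 19]
Tree (level-order array): [25, 15, 47, None, 23, 36, None, 19, None, None, 45, None, None, 38]
Rule: An internal node has at least one child.
Per-node child counts:
  node 25: 2 child(ren)
  node 15: 1 child(ren)
  node 23: 1 child(ren)
  node 19: 0 child(ren)
  node 47: 1 child(ren)
  node 36: 1 child(ren)
  node 45: 1 child(ren)
  node 38: 0 child(ren)
Matching nodes: [25, 15, 23, 47, 36, 45]
Count of internal (non-leaf) nodes: 6


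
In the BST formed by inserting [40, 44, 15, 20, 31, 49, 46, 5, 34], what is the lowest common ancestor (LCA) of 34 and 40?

Tree insertion order: [40, 44, 15, 20, 31, 49, 46, 5, 34]
Tree (level-order array): [40, 15, 44, 5, 20, None, 49, None, None, None, 31, 46, None, None, 34]
In a BST, the LCA of p=34, q=40 is the first node v on the
root-to-leaf path with p <= v <= q (go left if both < v, right if both > v).
Walk from root:
  at 40: 34 <= 40 <= 40, this is the LCA
LCA = 40


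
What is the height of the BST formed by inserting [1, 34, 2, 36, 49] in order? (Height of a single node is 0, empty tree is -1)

Insertion order: [1, 34, 2, 36, 49]
Tree (level-order array): [1, None, 34, 2, 36, None, None, None, 49]
Compute height bottom-up (empty subtree = -1):
  height(2) = 1 + max(-1, -1) = 0
  height(49) = 1 + max(-1, -1) = 0
  height(36) = 1 + max(-1, 0) = 1
  height(34) = 1 + max(0, 1) = 2
  height(1) = 1 + max(-1, 2) = 3
Height = 3


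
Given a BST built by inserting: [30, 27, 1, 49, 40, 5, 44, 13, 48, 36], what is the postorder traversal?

Tree insertion order: [30, 27, 1, 49, 40, 5, 44, 13, 48, 36]
Tree (level-order array): [30, 27, 49, 1, None, 40, None, None, 5, 36, 44, None, 13, None, None, None, 48]
Postorder traversal: [13, 5, 1, 27, 36, 48, 44, 40, 49, 30]


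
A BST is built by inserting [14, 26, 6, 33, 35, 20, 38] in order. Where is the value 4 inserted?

Starting tree (level order): [14, 6, 26, None, None, 20, 33, None, None, None, 35, None, 38]
Insertion path: 14 -> 6
Result: insert 4 as left child of 6
Final tree (level order): [14, 6, 26, 4, None, 20, 33, None, None, None, None, None, 35, None, 38]


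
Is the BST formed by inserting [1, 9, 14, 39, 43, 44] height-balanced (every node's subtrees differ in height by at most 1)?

Tree (level-order array): [1, None, 9, None, 14, None, 39, None, 43, None, 44]
Definition: a tree is height-balanced if, at every node, |h(left) - h(right)| <= 1 (empty subtree has height -1).
Bottom-up per-node check:
  node 44: h_left=-1, h_right=-1, diff=0 [OK], height=0
  node 43: h_left=-1, h_right=0, diff=1 [OK], height=1
  node 39: h_left=-1, h_right=1, diff=2 [FAIL (|-1-1|=2 > 1)], height=2
  node 14: h_left=-1, h_right=2, diff=3 [FAIL (|-1-2|=3 > 1)], height=3
  node 9: h_left=-1, h_right=3, diff=4 [FAIL (|-1-3|=4 > 1)], height=4
  node 1: h_left=-1, h_right=4, diff=5 [FAIL (|-1-4|=5 > 1)], height=5
Node 39 violates the condition: |-1 - 1| = 2 > 1.
Result: Not balanced


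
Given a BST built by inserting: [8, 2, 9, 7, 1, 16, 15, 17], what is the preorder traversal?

Tree insertion order: [8, 2, 9, 7, 1, 16, 15, 17]
Tree (level-order array): [8, 2, 9, 1, 7, None, 16, None, None, None, None, 15, 17]
Preorder traversal: [8, 2, 1, 7, 9, 16, 15, 17]


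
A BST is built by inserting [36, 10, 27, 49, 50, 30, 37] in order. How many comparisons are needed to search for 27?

Search path for 27: 36 -> 10 -> 27
Found: True
Comparisons: 3


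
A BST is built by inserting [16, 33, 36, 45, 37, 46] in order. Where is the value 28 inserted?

Starting tree (level order): [16, None, 33, None, 36, None, 45, 37, 46]
Insertion path: 16 -> 33
Result: insert 28 as left child of 33
Final tree (level order): [16, None, 33, 28, 36, None, None, None, 45, 37, 46]


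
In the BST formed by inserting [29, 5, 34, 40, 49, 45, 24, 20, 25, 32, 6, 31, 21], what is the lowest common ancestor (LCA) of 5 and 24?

Tree insertion order: [29, 5, 34, 40, 49, 45, 24, 20, 25, 32, 6, 31, 21]
Tree (level-order array): [29, 5, 34, None, 24, 32, 40, 20, 25, 31, None, None, 49, 6, 21, None, None, None, None, 45]
In a BST, the LCA of p=5, q=24 is the first node v on the
root-to-leaf path with p <= v <= q (go left if both < v, right if both > v).
Walk from root:
  at 29: both 5 and 24 < 29, go left
  at 5: 5 <= 5 <= 24, this is the LCA
LCA = 5


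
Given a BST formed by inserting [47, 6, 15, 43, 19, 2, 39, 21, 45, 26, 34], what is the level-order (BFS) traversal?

Tree insertion order: [47, 6, 15, 43, 19, 2, 39, 21, 45, 26, 34]
Tree (level-order array): [47, 6, None, 2, 15, None, None, None, 43, 19, 45, None, 39, None, None, 21, None, None, 26, None, 34]
BFS from the root, enqueuing left then right child of each popped node:
  queue [47] -> pop 47, enqueue [6], visited so far: [47]
  queue [6] -> pop 6, enqueue [2, 15], visited so far: [47, 6]
  queue [2, 15] -> pop 2, enqueue [none], visited so far: [47, 6, 2]
  queue [15] -> pop 15, enqueue [43], visited so far: [47, 6, 2, 15]
  queue [43] -> pop 43, enqueue [19, 45], visited so far: [47, 6, 2, 15, 43]
  queue [19, 45] -> pop 19, enqueue [39], visited so far: [47, 6, 2, 15, 43, 19]
  queue [45, 39] -> pop 45, enqueue [none], visited so far: [47, 6, 2, 15, 43, 19, 45]
  queue [39] -> pop 39, enqueue [21], visited so far: [47, 6, 2, 15, 43, 19, 45, 39]
  queue [21] -> pop 21, enqueue [26], visited so far: [47, 6, 2, 15, 43, 19, 45, 39, 21]
  queue [26] -> pop 26, enqueue [34], visited so far: [47, 6, 2, 15, 43, 19, 45, 39, 21, 26]
  queue [34] -> pop 34, enqueue [none], visited so far: [47, 6, 2, 15, 43, 19, 45, 39, 21, 26, 34]
Result: [47, 6, 2, 15, 43, 19, 45, 39, 21, 26, 34]


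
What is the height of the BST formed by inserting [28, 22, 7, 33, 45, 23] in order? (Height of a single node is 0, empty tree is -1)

Insertion order: [28, 22, 7, 33, 45, 23]
Tree (level-order array): [28, 22, 33, 7, 23, None, 45]
Compute height bottom-up (empty subtree = -1):
  height(7) = 1 + max(-1, -1) = 0
  height(23) = 1 + max(-1, -1) = 0
  height(22) = 1 + max(0, 0) = 1
  height(45) = 1 + max(-1, -1) = 0
  height(33) = 1 + max(-1, 0) = 1
  height(28) = 1 + max(1, 1) = 2
Height = 2


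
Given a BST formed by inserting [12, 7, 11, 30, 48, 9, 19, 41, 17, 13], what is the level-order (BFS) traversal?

Tree insertion order: [12, 7, 11, 30, 48, 9, 19, 41, 17, 13]
Tree (level-order array): [12, 7, 30, None, 11, 19, 48, 9, None, 17, None, 41, None, None, None, 13]
BFS from the root, enqueuing left then right child of each popped node:
  queue [12] -> pop 12, enqueue [7, 30], visited so far: [12]
  queue [7, 30] -> pop 7, enqueue [11], visited so far: [12, 7]
  queue [30, 11] -> pop 30, enqueue [19, 48], visited so far: [12, 7, 30]
  queue [11, 19, 48] -> pop 11, enqueue [9], visited so far: [12, 7, 30, 11]
  queue [19, 48, 9] -> pop 19, enqueue [17], visited so far: [12, 7, 30, 11, 19]
  queue [48, 9, 17] -> pop 48, enqueue [41], visited so far: [12, 7, 30, 11, 19, 48]
  queue [9, 17, 41] -> pop 9, enqueue [none], visited so far: [12, 7, 30, 11, 19, 48, 9]
  queue [17, 41] -> pop 17, enqueue [13], visited so far: [12, 7, 30, 11, 19, 48, 9, 17]
  queue [41, 13] -> pop 41, enqueue [none], visited so far: [12, 7, 30, 11, 19, 48, 9, 17, 41]
  queue [13] -> pop 13, enqueue [none], visited so far: [12, 7, 30, 11, 19, 48, 9, 17, 41, 13]
Result: [12, 7, 30, 11, 19, 48, 9, 17, 41, 13]


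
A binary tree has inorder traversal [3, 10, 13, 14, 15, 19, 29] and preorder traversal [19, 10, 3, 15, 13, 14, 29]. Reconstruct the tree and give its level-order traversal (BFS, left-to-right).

Inorder:  [3, 10, 13, 14, 15, 19, 29]
Preorder: [19, 10, 3, 15, 13, 14, 29]
Algorithm: preorder visits root first, so consume preorder in order;
for each root, split the current inorder slice at that value into
left-subtree inorder and right-subtree inorder, then recurse.
Recursive splits:
  root=19; inorder splits into left=[3, 10, 13, 14, 15], right=[29]
  root=10; inorder splits into left=[3], right=[13, 14, 15]
  root=3; inorder splits into left=[], right=[]
  root=15; inorder splits into left=[13, 14], right=[]
  root=13; inorder splits into left=[], right=[14]
  root=14; inorder splits into left=[], right=[]
  root=29; inorder splits into left=[], right=[]
Reconstructed level-order: [19, 10, 29, 3, 15, 13, 14]


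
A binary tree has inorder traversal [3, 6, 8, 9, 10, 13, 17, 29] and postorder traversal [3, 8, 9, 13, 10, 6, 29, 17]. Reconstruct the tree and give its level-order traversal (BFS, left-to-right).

Inorder:   [3, 6, 8, 9, 10, 13, 17, 29]
Postorder: [3, 8, 9, 13, 10, 6, 29, 17]
Algorithm: postorder visits root last, so walk postorder right-to-left;
each value is the root of the current inorder slice — split it at that
value, recurse on the right subtree first, then the left.
Recursive splits:
  root=17; inorder splits into left=[3, 6, 8, 9, 10, 13], right=[29]
  root=29; inorder splits into left=[], right=[]
  root=6; inorder splits into left=[3], right=[8, 9, 10, 13]
  root=10; inorder splits into left=[8, 9], right=[13]
  root=13; inorder splits into left=[], right=[]
  root=9; inorder splits into left=[8], right=[]
  root=8; inorder splits into left=[], right=[]
  root=3; inorder splits into left=[], right=[]
Reconstructed level-order: [17, 6, 29, 3, 10, 9, 13, 8]


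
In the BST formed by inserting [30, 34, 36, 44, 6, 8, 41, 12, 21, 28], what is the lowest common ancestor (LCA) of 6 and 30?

Tree insertion order: [30, 34, 36, 44, 6, 8, 41, 12, 21, 28]
Tree (level-order array): [30, 6, 34, None, 8, None, 36, None, 12, None, 44, None, 21, 41, None, None, 28]
In a BST, the LCA of p=6, q=30 is the first node v on the
root-to-leaf path with p <= v <= q (go left if both < v, right if both > v).
Walk from root:
  at 30: 6 <= 30 <= 30, this is the LCA
LCA = 30


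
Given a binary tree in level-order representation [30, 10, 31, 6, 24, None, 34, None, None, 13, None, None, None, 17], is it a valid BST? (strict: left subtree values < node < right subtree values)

Level-order array: [30, 10, 31, 6, 24, None, 34, None, None, 13, None, None, None, 17]
Validate using subtree bounds (lo, hi): at each node, require lo < value < hi,
then recurse left with hi=value and right with lo=value.
Preorder trace (stopping at first violation):
  at node 30 with bounds (-inf, +inf): OK
  at node 10 with bounds (-inf, 30): OK
  at node 6 with bounds (-inf, 10): OK
  at node 24 with bounds (10, 30): OK
  at node 13 with bounds (10, 24): OK
  at node 17 with bounds (10, 13): VIOLATION
Node 17 violates its bound: not (10 < 17 < 13).
Result: Not a valid BST


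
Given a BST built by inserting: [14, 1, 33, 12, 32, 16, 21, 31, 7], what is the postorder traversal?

Tree insertion order: [14, 1, 33, 12, 32, 16, 21, 31, 7]
Tree (level-order array): [14, 1, 33, None, 12, 32, None, 7, None, 16, None, None, None, None, 21, None, 31]
Postorder traversal: [7, 12, 1, 31, 21, 16, 32, 33, 14]


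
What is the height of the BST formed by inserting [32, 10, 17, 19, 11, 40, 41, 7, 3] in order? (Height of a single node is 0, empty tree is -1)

Insertion order: [32, 10, 17, 19, 11, 40, 41, 7, 3]
Tree (level-order array): [32, 10, 40, 7, 17, None, 41, 3, None, 11, 19]
Compute height bottom-up (empty subtree = -1):
  height(3) = 1 + max(-1, -1) = 0
  height(7) = 1 + max(0, -1) = 1
  height(11) = 1 + max(-1, -1) = 0
  height(19) = 1 + max(-1, -1) = 0
  height(17) = 1 + max(0, 0) = 1
  height(10) = 1 + max(1, 1) = 2
  height(41) = 1 + max(-1, -1) = 0
  height(40) = 1 + max(-1, 0) = 1
  height(32) = 1 + max(2, 1) = 3
Height = 3


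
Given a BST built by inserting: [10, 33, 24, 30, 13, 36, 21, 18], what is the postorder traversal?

Tree insertion order: [10, 33, 24, 30, 13, 36, 21, 18]
Tree (level-order array): [10, None, 33, 24, 36, 13, 30, None, None, None, 21, None, None, 18]
Postorder traversal: [18, 21, 13, 30, 24, 36, 33, 10]


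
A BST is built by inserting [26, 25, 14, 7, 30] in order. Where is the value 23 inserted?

Starting tree (level order): [26, 25, 30, 14, None, None, None, 7]
Insertion path: 26 -> 25 -> 14
Result: insert 23 as right child of 14
Final tree (level order): [26, 25, 30, 14, None, None, None, 7, 23]


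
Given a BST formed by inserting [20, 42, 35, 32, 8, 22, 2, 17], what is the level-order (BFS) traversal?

Tree insertion order: [20, 42, 35, 32, 8, 22, 2, 17]
Tree (level-order array): [20, 8, 42, 2, 17, 35, None, None, None, None, None, 32, None, 22]
BFS from the root, enqueuing left then right child of each popped node:
  queue [20] -> pop 20, enqueue [8, 42], visited so far: [20]
  queue [8, 42] -> pop 8, enqueue [2, 17], visited so far: [20, 8]
  queue [42, 2, 17] -> pop 42, enqueue [35], visited so far: [20, 8, 42]
  queue [2, 17, 35] -> pop 2, enqueue [none], visited so far: [20, 8, 42, 2]
  queue [17, 35] -> pop 17, enqueue [none], visited so far: [20, 8, 42, 2, 17]
  queue [35] -> pop 35, enqueue [32], visited so far: [20, 8, 42, 2, 17, 35]
  queue [32] -> pop 32, enqueue [22], visited so far: [20, 8, 42, 2, 17, 35, 32]
  queue [22] -> pop 22, enqueue [none], visited so far: [20, 8, 42, 2, 17, 35, 32, 22]
Result: [20, 8, 42, 2, 17, 35, 32, 22]


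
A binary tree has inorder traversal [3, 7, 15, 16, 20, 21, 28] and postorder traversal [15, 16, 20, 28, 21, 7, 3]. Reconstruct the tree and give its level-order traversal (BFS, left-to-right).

Inorder:   [3, 7, 15, 16, 20, 21, 28]
Postorder: [15, 16, 20, 28, 21, 7, 3]
Algorithm: postorder visits root last, so walk postorder right-to-left;
each value is the root of the current inorder slice — split it at that
value, recurse on the right subtree first, then the left.
Recursive splits:
  root=3; inorder splits into left=[], right=[7, 15, 16, 20, 21, 28]
  root=7; inorder splits into left=[], right=[15, 16, 20, 21, 28]
  root=21; inorder splits into left=[15, 16, 20], right=[28]
  root=28; inorder splits into left=[], right=[]
  root=20; inorder splits into left=[15, 16], right=[]
  root=16; inorder splits into left=[15], right=[]
  root=15; inorder splits into left=[], right=[]
Reconstructed level-order: [3, 7, 21, 20, 28, 16, 15]


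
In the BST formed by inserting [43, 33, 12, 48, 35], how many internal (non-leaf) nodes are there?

Tree built from: [43, 33, 12, 48, 35]
Tree (level-order array): [43, 33, 48, 12, 35]
Rule: An internal node has at least one child.
Per-node child counts:
  node 43: 2 child(ren)
  node 33: 2 child(ren)
  node 12: 0 child(ren)
  node 35: 0 child(ren)
  node 48: 0 child(ren)
Matching nodes: [43, 33]
Count of internal (non-leaf) nodes: 2


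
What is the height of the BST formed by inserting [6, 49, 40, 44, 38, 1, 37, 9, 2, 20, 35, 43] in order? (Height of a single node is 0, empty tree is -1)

Insertion order: [6, 49, 40, 44, 38, 1, 37, 9, 2, 20, 35, 43]
Tree (level-order array): [6, 1, 49, None, 2, 40, None, None, None, 38, 44, 37, None, 43, None, 9, None, None, None, None, 20, None, 35]
Compute height bottom-up (empty subtree = -1):
  height(2) = 1 + max(-1, -1) = 0
  height(1) = 1 + max(-1, 0) = 1
  height(35) = 1 + max(-1, -1) = 0
  height(20) = 1 + max(-1, 0) = 1
  height(9) = 1 + max(-1, 1) = 2
  height(37) = 1 + max(2, -1) = 3
  height(38) = 1 + max(3, -1) = 4
  height(43) = 1 + max(-1, -1) = 0
  height(44) = 1 + max(0, -1) = 1
  height(40) = 1 + max(4, 1) = 5
  height(49) = 1 + max(5, -1) = 6
  height(6) = 1 + max(1, 6) = 7
Height = 7


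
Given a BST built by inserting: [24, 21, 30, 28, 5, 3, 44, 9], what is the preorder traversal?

Tree insertion order: [24, 21, 30, 28, 5, 3, 44, 9]
Tree (level-order array): [24, 21, 30, 5, None, 28, 44, 3, 9]
Preorder traversal: [24, 21, 5, 3, 9, 30, 28, 44]


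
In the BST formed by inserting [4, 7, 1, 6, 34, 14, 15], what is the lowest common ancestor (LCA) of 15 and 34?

Tree insertion order: [4, 7, 1, 6, 34, 14, 15]
Tree (level-order array): [4, 1, 7, None, None, 6, 34, None, None, 14, None, None, 15]
In a BST, the LCA of p=15, q=34 is the first node v on the
root-to-leaf path with p <= v <= q (go left if both < v, right if both > v).
Walk from root:
  at 4: both 15 and 34 > 4, go right
  at 7: both 15 and 34 > 7, go right
  at 34: 15 <= 34 <= 34, this is the LCA
LCA = 34
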